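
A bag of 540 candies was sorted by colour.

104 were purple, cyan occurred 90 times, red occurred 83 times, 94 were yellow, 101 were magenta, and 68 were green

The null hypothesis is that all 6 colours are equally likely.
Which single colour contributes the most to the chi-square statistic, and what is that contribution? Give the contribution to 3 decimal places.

Expected count for each of the 6 categories: 540/6 = 90.
χ² = (104−90)²/90 + (90−90)²/90 + (83−90)²/90 + (94−90)²/90 + (101−90)²/90 + (68−90)²/90
   = 2.1778 + 0.0000 + 0.5444 + 0.1778 + 1.3444 + 5.3778
The largest term is for green: 5.378.

green, 5.378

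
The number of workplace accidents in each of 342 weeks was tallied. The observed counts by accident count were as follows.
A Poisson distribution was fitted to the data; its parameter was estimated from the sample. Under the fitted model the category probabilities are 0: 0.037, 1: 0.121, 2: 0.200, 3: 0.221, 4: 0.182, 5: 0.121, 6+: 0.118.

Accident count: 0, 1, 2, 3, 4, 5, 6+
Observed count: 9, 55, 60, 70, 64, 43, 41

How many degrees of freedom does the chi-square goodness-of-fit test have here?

5

There are k = 7 categories and 1 parameter estimated from the data, so df = 7 − 1 − 1 = 5.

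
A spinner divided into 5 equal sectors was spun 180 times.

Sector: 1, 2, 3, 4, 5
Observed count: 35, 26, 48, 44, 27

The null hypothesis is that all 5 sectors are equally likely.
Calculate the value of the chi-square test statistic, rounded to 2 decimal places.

10.83

Expected count for each of the 5 categories: 180/5 = 36.
1: (35 − 36)²/36 = 1/36 = 0.028
2: (26 − 36)²/36 = 100/36 = 2.778
3: (48 − 36)²/36 = 144/36 = 4.000
4: (44 − 36)²/36 = 64/36 = 1.778
5: (27 − 36)²/36 = 81/36 = 2.250
Sum = 10.83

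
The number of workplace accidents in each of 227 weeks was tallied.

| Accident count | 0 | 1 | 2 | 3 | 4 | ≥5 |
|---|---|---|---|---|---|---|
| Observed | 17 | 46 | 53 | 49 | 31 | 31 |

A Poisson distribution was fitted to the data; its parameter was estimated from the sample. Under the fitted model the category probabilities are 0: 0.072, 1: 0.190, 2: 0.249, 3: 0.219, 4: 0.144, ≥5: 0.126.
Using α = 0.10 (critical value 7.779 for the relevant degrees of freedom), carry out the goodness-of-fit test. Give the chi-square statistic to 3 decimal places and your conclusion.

0.735; do not reject

Expected counts E_i = n·p_i: 227×0.072 = 16.344, 227×0.190 = 43.13, 227×0.249 = 56.523, 227×0.219 = 49.713, 227×0.144 = 32.688, 227×0.126 = 28.602.
cat         O        E   (O−E)²/E
0          17   16.344     0.0263
1          46    43.13     0.1910
2          53   56.523     0.2196
3          49   49.713     0.0102
4          31   32.688     0.0872
≥5         31   28.602     0.2010
Sum = 0.735
df = 4. Since 0.735 < 7.779, we do not reject H₀.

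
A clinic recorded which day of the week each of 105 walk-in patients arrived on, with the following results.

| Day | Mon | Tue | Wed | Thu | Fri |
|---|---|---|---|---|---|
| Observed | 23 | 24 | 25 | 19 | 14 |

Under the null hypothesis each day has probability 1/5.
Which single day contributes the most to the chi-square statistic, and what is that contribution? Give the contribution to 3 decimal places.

Fri, 2.333

Expected count for each of the 5 categories: 105/5 = 21.
cat         O        E   (O−E)²/E
Mon        23       21     0.1905
Tue        24       21     0.4286
Wed        25       21     0.7619
Thu        19       21     0.1905
Fri        14       21     2.3333
The largest term is for Fri: 2.333.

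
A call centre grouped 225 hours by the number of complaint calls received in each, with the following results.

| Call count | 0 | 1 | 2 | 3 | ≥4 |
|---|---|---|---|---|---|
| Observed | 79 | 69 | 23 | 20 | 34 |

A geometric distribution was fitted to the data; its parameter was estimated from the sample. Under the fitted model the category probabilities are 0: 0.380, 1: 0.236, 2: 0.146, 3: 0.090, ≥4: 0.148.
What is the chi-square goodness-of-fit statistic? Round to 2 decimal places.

8.23

Expected counts E_i = n·p_i: 225×0.380 = 85.5, 225×0.236 = 53.1, 225×0.146 = 32.85, 225×0.090 = 20.25, 225×0.148 = 33.3.
χ² = (79−85.5)²/85.5 + (69−53.1)²/53.1 + (23−32.85)²/32.85 + (20−20.25)²/20.25 + (34−33.3)²/33.3
   = 0.494 + 4.761 + 2.954 + 0.003 + 0.015
Sum = 8.23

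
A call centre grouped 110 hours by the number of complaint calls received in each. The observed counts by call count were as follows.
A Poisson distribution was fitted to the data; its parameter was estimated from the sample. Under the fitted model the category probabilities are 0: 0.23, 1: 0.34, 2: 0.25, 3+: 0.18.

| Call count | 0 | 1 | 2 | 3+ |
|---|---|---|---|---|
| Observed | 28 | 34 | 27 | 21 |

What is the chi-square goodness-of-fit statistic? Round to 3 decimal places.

0.679

Expected counts E_i = n·p_i: 110×0.23 = 25.3, 110×0.34 = 37.4, 110×0.25 = 27.5, 110×0.18 = 19.8.
0: (28 − 25.3)²/25.3 = 7.29/25.3 = 0.2881
1: (34 − 37.4)²/37.4 = 11.56/37.4 = 0.3091
2: (27 − 27.5)²/27.5 = 0.25/27.5 = 0.0091
3+: (21 − 19.8)²/19.8 = 1.44/19.8 = 0.0727
Sum = 0.679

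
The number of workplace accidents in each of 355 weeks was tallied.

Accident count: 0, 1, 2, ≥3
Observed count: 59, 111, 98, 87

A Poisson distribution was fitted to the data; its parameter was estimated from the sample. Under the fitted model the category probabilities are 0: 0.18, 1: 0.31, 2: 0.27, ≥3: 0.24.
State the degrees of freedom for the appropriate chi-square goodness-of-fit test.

2

There are k = 4 categories and 1 parameter estimated from the data, so df = 4 − 1 − 1 = 2.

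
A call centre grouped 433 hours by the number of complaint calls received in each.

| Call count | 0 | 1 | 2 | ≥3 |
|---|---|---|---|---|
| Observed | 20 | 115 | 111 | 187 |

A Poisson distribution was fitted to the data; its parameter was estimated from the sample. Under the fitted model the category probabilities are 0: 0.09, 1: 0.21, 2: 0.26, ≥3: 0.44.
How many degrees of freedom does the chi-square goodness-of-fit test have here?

2

There are k = 4 categories and 1 parameter estimated from the data, so df = 4 − 1 − 1 = 2.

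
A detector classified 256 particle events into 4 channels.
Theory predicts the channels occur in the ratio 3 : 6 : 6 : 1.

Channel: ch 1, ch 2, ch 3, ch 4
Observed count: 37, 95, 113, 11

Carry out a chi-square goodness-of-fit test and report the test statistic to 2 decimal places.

Ratio total = 16. Expected counts: 256×3/16 = 48, 256×6/16 = 96, 256×6/16 = 96, 256×1/16 = 16.
χ² = (37−48)²/48 + (95−96)²/96 + (113−96)²/96 + (11−16)²/16
   = 2.521 + 0.010 + 3.010 + 1.563
Sum = 7.10

7.10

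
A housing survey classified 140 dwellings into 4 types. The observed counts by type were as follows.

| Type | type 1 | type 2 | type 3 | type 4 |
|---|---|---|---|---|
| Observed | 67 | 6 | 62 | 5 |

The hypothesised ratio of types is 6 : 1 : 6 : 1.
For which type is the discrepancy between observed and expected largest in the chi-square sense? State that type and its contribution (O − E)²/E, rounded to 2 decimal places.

type 4, 2.50

Ratio total = 14. Expected counts: 140×6/14 = 60, 140×1/14 = 10, 140×6/14 = 60, 140×1/14 = 10.
χ² = (67−60)²/60 + (6−10)²/10 + (62−60)²/60 + (5−10)²/10
   = 0.817 + 1.600 + 0.067 + 2.500
The largest term is for type 4: 2.50.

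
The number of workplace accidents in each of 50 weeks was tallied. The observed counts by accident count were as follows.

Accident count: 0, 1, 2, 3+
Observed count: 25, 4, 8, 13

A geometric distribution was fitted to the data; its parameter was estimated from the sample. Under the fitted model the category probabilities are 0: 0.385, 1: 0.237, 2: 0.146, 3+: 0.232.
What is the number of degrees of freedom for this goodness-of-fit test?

2

There are k = 4 categories and 1 parameter estimated from the data, so df = 4 − 1 − 1 = 2.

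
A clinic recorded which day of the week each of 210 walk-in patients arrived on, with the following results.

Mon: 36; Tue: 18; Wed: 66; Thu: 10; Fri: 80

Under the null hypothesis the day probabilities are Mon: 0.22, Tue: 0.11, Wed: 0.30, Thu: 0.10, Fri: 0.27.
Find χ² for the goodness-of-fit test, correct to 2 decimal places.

Expected counts E_i = n·p_i: 210×0.22 = 46.2, 210×0.11 = 23.1, 210×0.30 = 63, 210×0.10 = 21, 210×0.27 = 56.7.
Mon: (36 − 46.2)²/46.2 = 104.04/46.2 = 2.252
Tue: (18 − 23.1)²/23.1 = 26.01/23.1 = 1.126
Wed: (66 − 63)²/63 = 9/63 = 0.143
Thu: (10 − 21)²/21 = 121/21 = 5.762
Fri: (80 − 56.7)²/56.7 = 542.89/56.7 = 9.575
Sum = 18.86

18.86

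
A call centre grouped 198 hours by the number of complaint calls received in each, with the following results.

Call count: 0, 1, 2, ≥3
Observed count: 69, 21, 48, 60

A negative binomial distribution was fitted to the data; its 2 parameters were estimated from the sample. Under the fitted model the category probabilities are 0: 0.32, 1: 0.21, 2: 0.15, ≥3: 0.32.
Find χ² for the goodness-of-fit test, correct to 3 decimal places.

22.142

Expected counts E_i = n·p_i: 198×0.32 = 63.36, 198×0.21 = 41.58, 198×0.15 = 29.7, 198×0.32 = 63.36.
χ² = (69−63.36)²/63.36 + (21−41.58)²/41.58 + (48−29.7)²/29.7 + (60−63.36)²/63.36
   = 0.5020 + 10.1861 + 11.2758 + 0.1782
Sum = 22.142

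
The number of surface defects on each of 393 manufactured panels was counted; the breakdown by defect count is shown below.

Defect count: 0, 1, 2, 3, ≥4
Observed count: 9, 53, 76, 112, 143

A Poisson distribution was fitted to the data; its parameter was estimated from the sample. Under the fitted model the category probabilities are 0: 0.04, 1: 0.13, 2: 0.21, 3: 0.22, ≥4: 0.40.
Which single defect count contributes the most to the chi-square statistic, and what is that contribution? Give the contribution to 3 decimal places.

3, 7.544

Expected counts E_i = n·p_i: 393×0.04 = 15.72, 393×0.13 = 51.09, 393×0.21 = 82.53, 393×0.22 = 86.46, 393×0.40 = 157.2.
χ² = (9−15.72)²/15.72 + (53−51.09)²/51.09 + (76−82.53)²/82.53 + (112−86.46)²/86.46 + (143−157.2)²/157.2
   = 2.8727 + 0.0714 + 0.5167 + 7.5444 + 1.2827
The largest term is for 3: 7.544.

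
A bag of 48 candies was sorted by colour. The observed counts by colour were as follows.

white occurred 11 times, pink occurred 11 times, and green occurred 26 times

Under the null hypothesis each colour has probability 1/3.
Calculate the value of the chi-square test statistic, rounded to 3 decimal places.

Expected count for each of the 3 categories: 48/3 = 16.
χ² = (11−16)²/16 + (11−16)²/16 + (26−16)²/16
   = 1.5625 + 1.5625 + 6.2500
Sum = 9.375

9.375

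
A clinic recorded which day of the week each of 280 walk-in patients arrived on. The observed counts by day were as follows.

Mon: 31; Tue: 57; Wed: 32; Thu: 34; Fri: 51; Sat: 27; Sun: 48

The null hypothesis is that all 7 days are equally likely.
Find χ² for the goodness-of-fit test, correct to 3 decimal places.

20.600

Under H₀ each category has probability 1/7, so each expected count is 280/7 = 40.
cat         O        E   (O−E)²/E
Mon        31       40     2.0250
Tue        57       40     7.2250
Wed        32       40     1.6000
Thu        34       40     0.9000
Fri        51       40     3.0250
Sat        27       40     4.2250
Sun        48       40     1.6000
Sum = 20.600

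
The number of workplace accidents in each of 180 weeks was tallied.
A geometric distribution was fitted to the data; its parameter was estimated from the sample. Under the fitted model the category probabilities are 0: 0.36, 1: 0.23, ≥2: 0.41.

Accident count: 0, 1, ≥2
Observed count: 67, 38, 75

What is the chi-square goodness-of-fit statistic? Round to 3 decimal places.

Expected counts E_i = n·p_i: 180×0.36 = 64.8, 180×0.23 = 41.4, 180×0.41 = 73.8.
0: (67 − 64.8)²/64.8 = 4.84/64.8 = 0.0747
1: (38 − 41.4)²/41.4 = 11.56/41.4 = 0.2792
≥2: (75 − 73.8)²/73.8 = 1.44/73.8 = 0.0195
Sum = 0.373

0.373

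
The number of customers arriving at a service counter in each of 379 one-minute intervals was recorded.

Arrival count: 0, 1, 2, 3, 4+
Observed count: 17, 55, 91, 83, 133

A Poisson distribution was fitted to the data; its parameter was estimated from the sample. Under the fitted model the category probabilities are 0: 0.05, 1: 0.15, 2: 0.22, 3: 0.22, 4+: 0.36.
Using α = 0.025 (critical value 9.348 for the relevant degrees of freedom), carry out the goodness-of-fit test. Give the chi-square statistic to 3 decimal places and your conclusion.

Expected counts E_i = n·p_i: 379×0.05 = 18.95, 379×0.15 = 56.85, 379×0.22 = 83.38, 379×0.22 = 83.38, 379×0.36 = 136.44.
cat         O        E   (O−E)²/E
0          17    18.95     0.2007
1          55    56.85     0.0602
2          91    83.38     0.6964
3          83    83.38     0.0017
4+        133   136.44     0.0867
Sum = 1.046
df = 3. Since 1.046 < 9.348, we do not reject H₀.

1.046; do not reject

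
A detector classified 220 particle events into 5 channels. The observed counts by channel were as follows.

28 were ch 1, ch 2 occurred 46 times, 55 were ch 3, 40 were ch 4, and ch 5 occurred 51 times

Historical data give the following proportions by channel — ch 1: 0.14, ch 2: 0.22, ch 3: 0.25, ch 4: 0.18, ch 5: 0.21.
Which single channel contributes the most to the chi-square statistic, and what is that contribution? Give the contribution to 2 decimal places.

Expected counts E_i = n·p_i: 220×0.14 = 30.8, 220×0.22 = 48.4, 220×0.25 = 55, 220×0.18 = 39.6, 220×0.21 = 46.2.
cat         O        E   (O−E)²/E
ch 1       28     30.8      0.255
ch 2       46     48.4      0.119
ch 3       55       55      0.000
ch 4       40     39.6      0.004
ch 5       51     46.2      0.499
The largest term is for ch 5: 0.50.

ch 5, 0.50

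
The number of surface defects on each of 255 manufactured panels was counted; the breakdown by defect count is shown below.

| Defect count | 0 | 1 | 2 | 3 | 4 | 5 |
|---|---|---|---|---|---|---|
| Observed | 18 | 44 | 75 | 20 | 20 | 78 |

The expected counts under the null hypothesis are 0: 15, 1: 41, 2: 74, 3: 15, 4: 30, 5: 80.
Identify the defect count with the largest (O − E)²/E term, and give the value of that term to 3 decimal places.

4, 3.333

χ² = (18−15)²/15 + (44−41)²/41 + (75−74)²/74 + (20−15)²/15 + (20−30)²/30 + (78−80)²/80
   = 0.6000 + 0.2195 + 0.0135 + 1.6667 + 3.3333 + 0.0500
The largest term is for 4: 3.333.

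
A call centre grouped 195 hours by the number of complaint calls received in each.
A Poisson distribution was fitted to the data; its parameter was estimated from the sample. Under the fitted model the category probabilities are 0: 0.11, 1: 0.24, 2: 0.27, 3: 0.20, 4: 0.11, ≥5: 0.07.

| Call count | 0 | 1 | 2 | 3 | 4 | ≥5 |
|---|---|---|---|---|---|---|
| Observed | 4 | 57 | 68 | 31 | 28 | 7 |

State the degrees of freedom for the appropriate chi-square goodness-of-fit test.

There are k = 6 categories and 1 parameter estimated from the data, so df = 6 − 1 − 1 = 4.

4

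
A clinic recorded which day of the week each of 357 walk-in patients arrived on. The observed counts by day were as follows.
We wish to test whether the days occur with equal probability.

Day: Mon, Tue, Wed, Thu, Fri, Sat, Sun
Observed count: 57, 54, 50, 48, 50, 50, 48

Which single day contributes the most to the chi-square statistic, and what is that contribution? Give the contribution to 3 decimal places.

Under H₀ each category has probability 1/7, so each expected count is 357/7 = 51.
Mon: (57 − 51)²/51 = 36/51 = 0.7059
Tue: (54 − 51)²/51 = 9/51 = 0.1765
Wed: (50 − 51)²/51 = 1/51 = 0.0196
Thu: (48 − 51)²/51 = 9/51 = 0.1765
Fri: (50 − 51)²/51 = 1/51 = 0.0196
Sat: (50 − 51)²/51 = 1/51 = 0.0196
Sun: (48 − 51)²/51 = 9/51 = 0.1765
The largest term is for Mon: 0.706.

Mon, 0.706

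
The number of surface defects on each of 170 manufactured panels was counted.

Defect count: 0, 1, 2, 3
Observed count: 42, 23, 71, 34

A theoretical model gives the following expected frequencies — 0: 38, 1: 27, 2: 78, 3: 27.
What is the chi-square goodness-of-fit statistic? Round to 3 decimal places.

cat         O        E   (O−E)²/E
0          42       38     0.4211
1          23       27     0.5926
2          71       78     0.6282
3          34       27     1.8148
Sum = 3.457

3.457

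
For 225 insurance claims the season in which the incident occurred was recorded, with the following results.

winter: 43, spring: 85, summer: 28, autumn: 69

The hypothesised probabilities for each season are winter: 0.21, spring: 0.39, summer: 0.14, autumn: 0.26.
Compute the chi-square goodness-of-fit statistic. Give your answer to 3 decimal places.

2.742

Expected counts E_i = n·p_i: 225×0.21 = 47.25, 225×0.39 = 87.75, 225×0.14 = 31.5, 225×0.26 = 58.5.
χ² = (43−47.25)²/47.25 + (85−87.75)²/87.75 + (28−31.5)²/31.5 + (69−58.5)²/58.5
   = 0.3823 + 0.0862 + 0.3889 + 1.8846
Sum = 2.742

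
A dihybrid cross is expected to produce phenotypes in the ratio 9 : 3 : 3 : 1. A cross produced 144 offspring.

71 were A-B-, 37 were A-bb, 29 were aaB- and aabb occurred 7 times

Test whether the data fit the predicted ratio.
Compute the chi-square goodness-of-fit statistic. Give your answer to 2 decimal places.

Ratio total = 16. Expected counts: 144×9/16 = 81, 144×3/16 = 27, 144×3/16 = 27, 144×1/16 = 9.
cat         O        E   (O−E)²/E
A-B-       71       81      1.235
A-bb       37       27      3.704
aaB-       29       27      0.148
aabb        7        9      0.444
Sum = 5.53

5.53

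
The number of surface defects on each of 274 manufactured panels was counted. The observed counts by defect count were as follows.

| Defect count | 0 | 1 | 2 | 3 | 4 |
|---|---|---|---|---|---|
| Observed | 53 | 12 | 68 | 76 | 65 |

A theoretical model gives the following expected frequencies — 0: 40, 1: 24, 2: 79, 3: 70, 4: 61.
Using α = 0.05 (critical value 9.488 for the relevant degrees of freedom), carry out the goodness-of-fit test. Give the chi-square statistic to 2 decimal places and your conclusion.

cat         O        E   (O−E)²/E
0          53       40      4.225
1          12       24      6.000
2          68       79      1.532
3          76       70      0.514
4          65       61      0.262
Sum = 12.53
df = 4. Since 12.53 > 9.488, we reject H₀.

12.53; reject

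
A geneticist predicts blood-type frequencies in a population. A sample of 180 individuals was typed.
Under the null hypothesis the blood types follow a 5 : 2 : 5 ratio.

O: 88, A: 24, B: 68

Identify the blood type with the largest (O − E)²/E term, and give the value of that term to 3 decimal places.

O, 2.253

Ratio total = 12. Expected counts: 180×5/12 = 75, 180×2/12 = 30, 180×5/12 = 75.
O: (88 − 75)²/75 = 169/75 = 2.2533
A: (24 − 30)²/30 = 36/30 = 1.2000
B: (68 − 75)²/75 = 49/75 = 0.6533
The largest term is for O: 2.253.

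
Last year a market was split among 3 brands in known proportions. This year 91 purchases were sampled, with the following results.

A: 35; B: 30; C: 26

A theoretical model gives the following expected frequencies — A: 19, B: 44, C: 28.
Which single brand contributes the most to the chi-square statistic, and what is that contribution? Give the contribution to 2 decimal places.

A, 13.47

cat         O        E   (O−E)²/E
A          35       19     13.474
B          30       44      4.455
C          26       28      0.143
The largest term is for A: 13.47.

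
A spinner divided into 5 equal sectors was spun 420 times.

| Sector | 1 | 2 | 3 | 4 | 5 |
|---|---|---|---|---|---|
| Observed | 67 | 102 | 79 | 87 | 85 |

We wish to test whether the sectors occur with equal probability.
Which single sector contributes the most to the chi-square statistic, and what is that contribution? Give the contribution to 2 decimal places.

2, 3.86

Under H₀ each category has probability 1/5, so each expected count is 420/5 = 84.
χ² = (67−84)²/84 + (102−84)²/84 + (79−84)²/84 + (87−84)²/84 + (85−84)²/84
   = 3.440 + 3.857 + 0.298 + 0.107 + 0.012
The largest term is for 2: 3.86.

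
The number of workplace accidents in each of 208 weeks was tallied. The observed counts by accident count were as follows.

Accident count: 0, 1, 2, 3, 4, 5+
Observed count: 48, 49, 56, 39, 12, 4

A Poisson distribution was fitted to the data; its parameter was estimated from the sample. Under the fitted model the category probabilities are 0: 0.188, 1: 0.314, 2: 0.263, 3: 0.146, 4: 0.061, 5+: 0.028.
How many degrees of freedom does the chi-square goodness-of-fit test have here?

4

There are k = 6 categories and 1 parameter estimated from the data, so df = 6 − 1 − 1 = 4.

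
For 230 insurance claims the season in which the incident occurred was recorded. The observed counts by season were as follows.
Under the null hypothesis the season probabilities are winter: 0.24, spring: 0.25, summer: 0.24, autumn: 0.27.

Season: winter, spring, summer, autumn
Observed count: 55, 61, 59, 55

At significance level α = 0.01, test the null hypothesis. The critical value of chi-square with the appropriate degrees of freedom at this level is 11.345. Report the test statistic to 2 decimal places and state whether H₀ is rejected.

1.29; do not reject

Expected counts E_i = n·p_i: 230×0.24 = 55.2, 230×0.25 = 57.5, 230×0.24 = 55.2, 230×0.27 = 62.1.
χ² = (55−55.2)²/55.2 + (61−57.5)²/57.5 + (59−55.2)²/55.2 + (55−62.1)²/62.1
   = 0.001 + 0.213 + 0.262 + 0.812
Sum = 1.29
df = 3. Since 1.29 < 11.345, we do not reject H₀.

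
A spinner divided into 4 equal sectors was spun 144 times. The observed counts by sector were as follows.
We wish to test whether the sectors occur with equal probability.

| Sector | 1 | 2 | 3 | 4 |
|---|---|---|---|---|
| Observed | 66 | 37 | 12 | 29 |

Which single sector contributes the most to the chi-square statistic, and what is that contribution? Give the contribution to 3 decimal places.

1, 25.000

Under H₀ each category has probability 1/4, so each expected count is 144/4 = 36.
1: (66 − 36)²/36 = 900/36 = 25.0000
2: (37 − 36)²/36 = 1/36 = 0.0278
3: (12 − 36)²/36 = 576/36 = 16.0000
4: (29 − 36)²/36 = 49/36 = 1.3611
The largest term is for 1: 25.000.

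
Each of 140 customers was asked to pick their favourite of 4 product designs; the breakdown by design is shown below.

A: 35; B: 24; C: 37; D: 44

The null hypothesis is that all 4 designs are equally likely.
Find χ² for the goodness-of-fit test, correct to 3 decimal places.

5.886

Under H₀ each category has probability 1/4, so each expected count is 140/4 = 35.
χ² = (35−35)²/35 + (24−35)²/35 + (37−35)²/35 + (44−35)²/35
   = 0.0000 + 3.4571 + 0.1143 + 2.3143
Sum = 5.886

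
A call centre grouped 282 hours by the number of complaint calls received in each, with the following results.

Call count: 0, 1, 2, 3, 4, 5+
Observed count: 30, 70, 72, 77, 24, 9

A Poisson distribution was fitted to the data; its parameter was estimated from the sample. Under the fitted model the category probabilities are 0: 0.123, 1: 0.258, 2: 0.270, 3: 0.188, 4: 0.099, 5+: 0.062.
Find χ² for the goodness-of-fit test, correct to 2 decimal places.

16.48

Expected counts E_i = n·p_i: 282×0.123 = 34.686, 282×0.258 = 72.756, 282×0.270 = 76.14, 282×0.188 = 53.016, 282×0.099 = 27.918, 282×0.062 = 17.484.
cat         O        E   (O−E)²/E
0          30   34.686      0.633
1          70   72.756      0.104
2          72    76.14      0.225
3          77   53.016     10.850
4          24   27.918      0.550
5+          9   17.484      4.117
Sum = 16.48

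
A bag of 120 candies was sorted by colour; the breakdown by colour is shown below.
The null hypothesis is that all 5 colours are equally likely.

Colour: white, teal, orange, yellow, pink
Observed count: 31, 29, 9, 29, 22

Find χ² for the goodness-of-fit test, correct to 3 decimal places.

Under H₀ each category has probability 1/5, so each expected count is 120/5 = 24.
χ² = (31−24)²/24 + (29−24)²/24 + (9−24)²/24 + (29−24)²/24 + (22−24)²/24
   = 2.0417 + 1.0417 + 9.3750 + 1.0417 + 0.1667
Sum = 13.667

13.667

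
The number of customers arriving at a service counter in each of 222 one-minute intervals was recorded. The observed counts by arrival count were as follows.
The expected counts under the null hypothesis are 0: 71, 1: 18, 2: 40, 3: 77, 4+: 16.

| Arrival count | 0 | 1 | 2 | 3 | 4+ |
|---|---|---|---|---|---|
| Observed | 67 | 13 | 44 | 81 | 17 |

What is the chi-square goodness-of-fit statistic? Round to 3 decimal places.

0: (67 − 71)²/71 = 16/71 = 0.2254
1: (13 − 18)²/18 = 25/18 = 1.3889
2: (44 − 40)²/40 = 16/40 = 0.4000
3: (81 − 77)²/77 = 16/77 = 0.2078
4+: (17 − 16)²/16 = 1/16 = 0.0625
Sum = 2.285

2.285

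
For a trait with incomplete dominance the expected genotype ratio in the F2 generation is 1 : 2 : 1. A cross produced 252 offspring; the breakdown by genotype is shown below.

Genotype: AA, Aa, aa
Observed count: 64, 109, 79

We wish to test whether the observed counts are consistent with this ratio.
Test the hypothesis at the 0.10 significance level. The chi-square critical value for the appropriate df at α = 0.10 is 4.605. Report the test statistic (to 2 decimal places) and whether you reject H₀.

Ratio total = 4. Expected counts: 252×1/4 = 63, 252×2/4 = 126, 252×1/4 = 63.
χ² = (64−63)²/63 + (109−126)²/126 + (79−63)²/63
   = 0.016 + 2.294 + 4.063
Sum = 6.37
df = 2. Since 6.37 > 4.605, we reject H₀.

6.37; reject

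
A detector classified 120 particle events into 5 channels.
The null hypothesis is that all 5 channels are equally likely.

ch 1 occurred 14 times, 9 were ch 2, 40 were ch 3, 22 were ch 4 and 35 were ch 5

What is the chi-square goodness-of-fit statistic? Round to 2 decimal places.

Under H₀ each category has probability 1/5, so each expected count is 120/5 = 24.
χ² = (14−24)²/24 + (9−24)²/24 + (40−24)²/24 + (22−24)²/24 + (35−24)²/24
   = 4.167 + 9.375 + 10.667 + 0.167 + 5.042
Sum = 29.42

29.42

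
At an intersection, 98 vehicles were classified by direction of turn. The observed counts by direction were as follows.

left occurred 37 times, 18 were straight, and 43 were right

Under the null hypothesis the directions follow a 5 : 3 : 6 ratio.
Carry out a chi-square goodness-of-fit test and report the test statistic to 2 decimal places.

0.57

Ratio total = 14. Expected counts: 98×5/14 = 35, 98×3/14 = 21, 98×6/14 = 42.
left: (37 − 35)²/35 = 4/35 = 0.114
straight: (18 − 21)²/21 = 9/21 = 0.429
right: (43 − 42)²/42 = 1/42 = 0.024
Sum = 0.57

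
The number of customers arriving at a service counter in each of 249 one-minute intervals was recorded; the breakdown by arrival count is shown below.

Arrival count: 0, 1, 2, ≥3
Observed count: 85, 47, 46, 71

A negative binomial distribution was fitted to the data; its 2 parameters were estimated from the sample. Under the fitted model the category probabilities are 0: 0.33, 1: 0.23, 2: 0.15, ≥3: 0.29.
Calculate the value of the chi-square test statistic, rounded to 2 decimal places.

3.96

Expected counts E_i = n·p_i: 249×0.33 = 82.17, 249×0.23 = 57.27, 249×0.15 = 37.35, 249×0.29 = 72.21.
χ² = (85−82.17)²/82.17 + (47−57.27)²/57.27 + (46−37.35)²/37.35 + (71−72.21)²/72.21
   = 0.097 + 1.842 + 2.003 + 0.020
Sum = 3.96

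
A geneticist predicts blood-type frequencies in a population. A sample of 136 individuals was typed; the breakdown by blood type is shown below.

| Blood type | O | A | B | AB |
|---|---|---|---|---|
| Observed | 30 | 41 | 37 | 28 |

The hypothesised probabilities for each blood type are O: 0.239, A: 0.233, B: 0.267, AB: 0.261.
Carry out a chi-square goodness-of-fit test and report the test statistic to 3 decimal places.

Expected counts E_i = n·p_i: 136×0.239 = 32.504, 136×0.233 = 31.688, 136×0.267 = 36.312, 136×0.261 = 35.496.
χ² = (30−32.504)²/32.504 + (41−31.688)²/31.688 + (37−36.312)²/36.312 + (28−35.496)²/35.496
   = 0.1929 + 2.7365 + 0.0130 + 1.5830
Sum = 4.525

4.525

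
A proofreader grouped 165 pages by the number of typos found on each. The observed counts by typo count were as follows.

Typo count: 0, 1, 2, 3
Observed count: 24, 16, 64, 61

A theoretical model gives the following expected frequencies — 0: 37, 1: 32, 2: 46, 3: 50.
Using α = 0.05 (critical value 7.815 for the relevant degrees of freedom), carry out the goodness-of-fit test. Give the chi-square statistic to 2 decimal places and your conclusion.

cat         O        E   (O−E)²/E
0          24       37      4.568
1          16       32      8.000
2          64       46      7.043
3          61       50      2.420
Sum = 22.03
df = 3. Since 22.03 > 7.815, we reject H₀.

22.03; reject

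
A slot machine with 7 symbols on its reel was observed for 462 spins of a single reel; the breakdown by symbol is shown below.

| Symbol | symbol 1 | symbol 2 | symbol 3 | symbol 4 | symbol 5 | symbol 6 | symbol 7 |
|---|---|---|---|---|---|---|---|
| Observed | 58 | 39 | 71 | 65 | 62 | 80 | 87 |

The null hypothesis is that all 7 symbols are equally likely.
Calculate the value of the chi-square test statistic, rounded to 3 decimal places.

22.303

Expected count for each of the 7 categories: 462/7 = 66.
cat           O        E   (O−E)²/E
symbol 1     58       66     0.9697
symbol 2     39       66    11.0455
symbol 3     71       66     0.3788
symbol 4     65       66     0.0152
symbol 5     62       66     0.2424
symbol 6     80       66     2.9697
symbol 7     87       66     6.6818
Sum = 22.303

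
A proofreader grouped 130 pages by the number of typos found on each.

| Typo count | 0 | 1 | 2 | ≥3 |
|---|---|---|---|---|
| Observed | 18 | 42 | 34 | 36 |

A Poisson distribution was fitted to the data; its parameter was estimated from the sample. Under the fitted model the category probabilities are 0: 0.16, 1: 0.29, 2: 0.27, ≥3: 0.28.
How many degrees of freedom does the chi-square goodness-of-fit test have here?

There are k = 4 categories and 1 parameter estimated from the data, so df = 4 − 1 − 1 = 2.

2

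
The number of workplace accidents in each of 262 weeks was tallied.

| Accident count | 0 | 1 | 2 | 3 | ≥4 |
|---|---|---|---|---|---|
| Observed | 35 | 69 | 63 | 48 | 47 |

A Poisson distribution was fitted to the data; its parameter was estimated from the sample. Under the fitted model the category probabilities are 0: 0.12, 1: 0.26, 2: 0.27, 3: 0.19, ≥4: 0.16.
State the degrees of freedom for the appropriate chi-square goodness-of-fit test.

There are k = 5 categories and 1 parameter estimated from the data, so df = 5 − 1 − 1 = 3.

3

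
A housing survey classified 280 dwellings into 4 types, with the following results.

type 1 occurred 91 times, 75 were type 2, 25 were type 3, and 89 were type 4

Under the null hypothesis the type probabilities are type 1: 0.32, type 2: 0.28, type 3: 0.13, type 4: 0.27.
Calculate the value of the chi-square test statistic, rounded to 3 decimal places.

Expected counts E_i = n·p_i: 280×0.32 = 89.6, 280×0.28 = 78.4, 280×0.13 = 36.4, 280×0.27 = 75.6.
type 1: (91 − 89.6)²/89.6 = 1.96/89.6 = 0.0219
type 2: (75 − 78.4)²/78.4 = 11.56/78.4 = 0.1474
type 3: (25 − 36.4)²/36.4 = 129.96/36.4 = 3.5703
type 4: (89 − 75.6)²/75.6 = 179.56/75.6 = 2.3751
Sum = 6.115

6.115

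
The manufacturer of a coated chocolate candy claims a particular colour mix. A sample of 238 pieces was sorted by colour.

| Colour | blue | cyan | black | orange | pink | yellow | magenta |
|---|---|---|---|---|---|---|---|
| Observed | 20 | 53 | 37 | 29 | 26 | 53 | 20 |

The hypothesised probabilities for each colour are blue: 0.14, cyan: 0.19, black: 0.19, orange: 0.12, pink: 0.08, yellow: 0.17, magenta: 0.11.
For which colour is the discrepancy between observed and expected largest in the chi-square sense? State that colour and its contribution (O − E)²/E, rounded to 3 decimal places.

Expected counts E_i = n·p_i: 238×0.14 = 33.32, 238×0.19 = 45.22, 238×0.19 = 45.22, 238×0.12 = 28.56, 238×0.08 = 19.04, 238×0.17 = 40.46, 238×0.11 = 26.18.
blue: (20 − 33.32)²/33.32 = 177.4224/33.32 = 5.3248
cyan: (53 − 45.22)²/45.22 = 60.5284/45.22 = 1.3385
black: (37 − 45.22)²/45.22 = 67.5684/45.22 = 1.4942
orange: (29 − 28.56)²/28.56 = 0.1936/28.56 = 0.0068
pink: (26 − 19.04)²/19.04 = 48.4416/19.04 = 2.5442
yellow: (53 − 40.46)²/40.46 = 157.2516/40.46 = 3.8866
magenta: (20 − 26.18)²/26.18 = 38.1924/26.18 = 1.4588
The largest term is for blue: 5.325.

blue, 5.325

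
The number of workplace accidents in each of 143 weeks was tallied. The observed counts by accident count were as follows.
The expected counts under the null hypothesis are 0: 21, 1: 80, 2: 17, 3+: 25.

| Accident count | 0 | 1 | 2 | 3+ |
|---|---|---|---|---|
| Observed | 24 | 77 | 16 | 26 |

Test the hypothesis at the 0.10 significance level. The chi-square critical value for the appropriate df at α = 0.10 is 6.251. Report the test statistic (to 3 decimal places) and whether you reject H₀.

0.640; do not reject

0: (24 − 21)²/21 = 9/21 = 0.4286
1: (77 − 80)²/80 = 9/80 = 0.1125
2: (16 − 17)²/17 = 1/17 = 0.0588
3+: (26 − 25)²/25 = 1/25 = 0.0400
Sum = 0.640
df = 3. Since 0.640 < 6.251, we do not reject H₀.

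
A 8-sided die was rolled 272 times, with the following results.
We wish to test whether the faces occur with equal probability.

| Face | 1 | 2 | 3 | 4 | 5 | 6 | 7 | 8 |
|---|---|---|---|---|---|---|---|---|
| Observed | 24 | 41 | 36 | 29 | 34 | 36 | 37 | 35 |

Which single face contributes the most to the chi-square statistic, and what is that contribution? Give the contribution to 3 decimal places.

1, 2.941

Expected count for each of the 8 categories: 272/8 = 34.
cat         O        E   (O−E)²/E
1          24       34     2.9412
2          41       34     1.4412
3          36       34     0.1176
4          29       34     0.7353
5          34       34     0.0000
6          36       34     0.1176
7          37       34     0.2647
8          35       34     0.0294
The largest term is for 1: 2.941.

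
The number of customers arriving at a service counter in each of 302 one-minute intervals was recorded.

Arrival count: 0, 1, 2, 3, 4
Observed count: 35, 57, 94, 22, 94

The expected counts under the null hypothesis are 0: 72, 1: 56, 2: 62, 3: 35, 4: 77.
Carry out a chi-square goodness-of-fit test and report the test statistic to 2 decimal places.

0: (35 − 72)²/72 = 1369/72 = 19.014
1: (57 − 56)²/56 = 1/56 = 0.018
2: (94 − 62)²/62 = 1024/62 = 16.516
3: (22 − 35)²/35 = 169/35 = 4.829
4: (94 − 77)²/77 = 289/77 = 3.753
Sum = 44.13

44.13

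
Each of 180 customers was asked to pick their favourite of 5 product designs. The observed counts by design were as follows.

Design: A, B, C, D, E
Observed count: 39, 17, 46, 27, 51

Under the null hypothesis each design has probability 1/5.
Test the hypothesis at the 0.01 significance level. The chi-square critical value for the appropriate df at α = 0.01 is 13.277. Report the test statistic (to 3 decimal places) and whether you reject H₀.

21.556; reject

Expected count for each of the 5 categories: 180/5 = 36.
A: (39 − 36)²/36 = 9/36 = 0.2500
B: (17 − 36)²/36 = 361/36 = 10.0278
C: (46 − 36)²/36 = 100/36 = 2.7778
D: (27 − 36)²/36 = 81/36 = 2.2500
E: (51 − 36)²/36 = 225/36 = 6.2500
Sum = 21.556
df = 4. Since 21.556 > 13.277, we reject H₀.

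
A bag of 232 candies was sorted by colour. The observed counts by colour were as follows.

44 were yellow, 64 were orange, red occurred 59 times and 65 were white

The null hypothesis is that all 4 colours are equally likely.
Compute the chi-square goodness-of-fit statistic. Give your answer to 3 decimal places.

4.862

Under H₀ each category has probability 1/4, so each expected count is 232/4 = 58.
χ² = (44−58)²/58 + (64−58)²/58 + (59−58)²/58 + (65−58)²/58
   = 3.3793 + 0.6207 + 0.0172 + 0.8448
Sum = 4.862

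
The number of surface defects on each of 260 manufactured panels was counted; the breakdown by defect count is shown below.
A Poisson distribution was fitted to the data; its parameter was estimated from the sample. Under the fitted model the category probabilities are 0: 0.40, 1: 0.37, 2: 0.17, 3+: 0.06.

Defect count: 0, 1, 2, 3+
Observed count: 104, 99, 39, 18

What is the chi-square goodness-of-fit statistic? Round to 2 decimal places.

1.06

Expected counts E_i = n·p_i: 260×0.40 = 104, 260×0.37 = 96.2, 260×0.17 = 44.2, 260×0.06 = 15.6.
cat         O        E   (O−E)²/E
0         104      104      0.000
1          99     96.2      0.081
2          39     44.2      0.612
3+         18     15.6      0.369
Sum = 1.06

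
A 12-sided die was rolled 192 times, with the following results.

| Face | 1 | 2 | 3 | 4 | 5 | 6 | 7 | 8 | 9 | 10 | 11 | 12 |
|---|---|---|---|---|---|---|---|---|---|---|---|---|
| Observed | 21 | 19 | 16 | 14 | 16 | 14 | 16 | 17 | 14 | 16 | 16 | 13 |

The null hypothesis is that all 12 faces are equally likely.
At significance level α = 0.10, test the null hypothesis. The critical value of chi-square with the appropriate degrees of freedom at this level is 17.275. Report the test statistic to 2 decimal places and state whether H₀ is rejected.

Expected count for each of the 12 categories: 192/12 = 16.
cat         O        E   (O−E)²/E
1          21       16      1.563
2          19       16      0.563
3          16       16      0.000
4          14       16      0.250
5          16       16      0.000
6          14       16      0.250
7          16       16      0.000
8          17       16      0.063
9          14       16      0.250
10         16       16      0.000
11         16       16      0.000
12         13       16      0.563
Sum = 3.50
df = 11. Since 3.50 < 17.275, we do not reject H₀.

3.50; do not reject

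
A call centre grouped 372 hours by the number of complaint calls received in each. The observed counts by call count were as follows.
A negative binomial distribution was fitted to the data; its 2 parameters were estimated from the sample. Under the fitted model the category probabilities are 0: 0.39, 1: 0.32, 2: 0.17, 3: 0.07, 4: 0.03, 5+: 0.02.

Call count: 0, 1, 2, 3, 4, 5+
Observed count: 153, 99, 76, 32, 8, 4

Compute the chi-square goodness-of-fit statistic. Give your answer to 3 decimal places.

Expected counts E_i = n·p_i: 372×0.39 = 145.08, 372×0.32 = 119.04, 372×0.17 = 63.24, 372×0.07 = 26.04, 372×0.03 = 11.16, 372×0.02 = 7.44.
cat         O        E   (O−E)²/E
0         153   145.08     0.4324
1          99   119.04     3.3737
2          76    63.24     2.5746
3          32    26.04     1.3641
4           8    11.16     0.8948
5+          4     7.44     1.5905
Sum = 10.230

10.230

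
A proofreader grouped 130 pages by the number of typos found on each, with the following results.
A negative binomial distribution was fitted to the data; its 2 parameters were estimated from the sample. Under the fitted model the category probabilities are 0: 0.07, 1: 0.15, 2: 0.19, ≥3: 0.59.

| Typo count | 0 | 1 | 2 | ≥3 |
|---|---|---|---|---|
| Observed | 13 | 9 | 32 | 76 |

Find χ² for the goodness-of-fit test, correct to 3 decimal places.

9.489

Expected counts E_i = n·p_i: 130×0.07 = 9.1, 130×0.15 = 19.5, 130×0.19 = 24.7, 130×0.59 = 76.7.
0: (13 − 9.1)²/9.1 = 15.21/9.1 = 1.6714
1: (9 − 19.5)²/19.5 = 110.25/19.5 = 5.6538
2: (32 − 24.7)²/24.7 = 53.29/24.7 = 2.1575
≥3: (76 − 76.7)²/76.7 = 0.49/76.7 = 0.0064
Sum = 9.489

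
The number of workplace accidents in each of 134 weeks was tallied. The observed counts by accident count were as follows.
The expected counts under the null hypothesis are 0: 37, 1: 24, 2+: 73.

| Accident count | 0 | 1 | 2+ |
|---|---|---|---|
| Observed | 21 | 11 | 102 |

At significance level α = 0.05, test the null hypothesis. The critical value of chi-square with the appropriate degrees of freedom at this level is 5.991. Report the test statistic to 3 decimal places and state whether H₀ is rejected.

25.481; reject

0: (21 − 37)²/37 = 256/37 = 6.9189
1: (11 − 24)²/24 = 169/24 = 7.0417
2+: (102 − 73)²/73 = 841/73 = 11.5205
Sum = 25.481
df = 2. Since 25.481 > 5.991, we reject H₀.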